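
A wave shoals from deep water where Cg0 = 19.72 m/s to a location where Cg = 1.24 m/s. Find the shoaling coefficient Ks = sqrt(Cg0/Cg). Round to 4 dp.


Ks = sqrt(Cg0 / Cg)
Ks = sqrt(19.72 / 1.24)
Ks = sqrt(15.9032)
Ks = 3.9879

3.9879


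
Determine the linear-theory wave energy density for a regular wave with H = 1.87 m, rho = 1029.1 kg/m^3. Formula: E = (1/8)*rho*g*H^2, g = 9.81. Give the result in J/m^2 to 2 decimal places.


E = (1/8) * rho * g * H^2
E = (1/8) * 1029.1 * 9.81 * 1.87^2
E = 0.125 * 1029.1 * 9.81 * 3.4969
E = 4412.86 J/m^2

4412.86


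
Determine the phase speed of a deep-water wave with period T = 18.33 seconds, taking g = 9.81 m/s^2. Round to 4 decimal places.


We use the deep-water celerity formula:
C = g * T / (2 * pi)
C = 9.81 * 18.33 / (2 * 3.14159...)
C = 179.817300 / 6.283185
C = 28.6188 m/s

28.6188


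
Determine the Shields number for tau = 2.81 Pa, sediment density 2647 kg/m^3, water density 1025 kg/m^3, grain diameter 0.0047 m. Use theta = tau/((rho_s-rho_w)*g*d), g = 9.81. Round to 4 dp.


theta = tau / ((rho_s - rho_w) * g * d)
rho_s - rho_w = 2647 - 1025 = 1622
Denominator = 1622 * 9.81 * 0.0047 = 74.785554
theta = 2.81 / 74.785554
theta = 0.0376

0.0376


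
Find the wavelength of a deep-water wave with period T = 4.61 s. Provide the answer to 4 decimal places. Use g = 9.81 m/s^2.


L0 = g * T^2 / (2 * pi)
L0 = 9.81 * 4.61^2 / (2 * pi)
L0 = 9.81 * 21.2521 / 6.28319
L0 = 208.4831 / 6.28319
L0 = 33.1811 m

33.1811


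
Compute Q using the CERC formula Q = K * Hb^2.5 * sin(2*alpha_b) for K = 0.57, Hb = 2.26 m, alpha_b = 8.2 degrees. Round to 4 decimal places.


Q = K * Hb^2.5 * sin(2 * alpha_b)
Hb^2.5 = 2.26^2.5 = 7.678406
sin(2 * 8.2) = sin(16.4) = 0.282341
Q = 0.57 * 7.678406 * 0.282341
Q = 1.2357 m^3/s

1.2357


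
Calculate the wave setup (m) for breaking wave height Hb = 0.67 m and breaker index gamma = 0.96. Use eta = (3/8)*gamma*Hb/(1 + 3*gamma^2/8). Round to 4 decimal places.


eta = (3/8) * gamma * Hb / (1 + 3*gamma^2/8)
Numerator = (3/8) * 0.96 * 0.67 = 0.241200
Denominator = 1 + 3*0.96^2/8 = 1 + 0.345600 = 1.345600
eta = 0.241200 / 1.345600
eta = 0.1793 m

0.1793


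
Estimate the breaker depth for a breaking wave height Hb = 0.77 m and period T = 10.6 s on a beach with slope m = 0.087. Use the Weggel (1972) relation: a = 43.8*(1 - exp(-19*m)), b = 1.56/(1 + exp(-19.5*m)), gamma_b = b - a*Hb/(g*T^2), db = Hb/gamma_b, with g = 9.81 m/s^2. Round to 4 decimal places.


a = 43.8 * (1 - exp(-19 * m))
exp(-19 * 0.087) = exp(-1.6530) = 0.191475
a = 43.8 * (1 - 0.191475) = 35.413412
b = 1.56 / (1 + exp(-19.5 * m))
exp(-19.5 * 0.087) = exp(-1.6965) = 0.183324
b = 1.56 / (1 + 0.183324) = 1.318320
Hb / (g * T^2) = 0.77 / (9.81 * 10.6^2) = 0.77 / 1102.2516 = 0.00069857
gamma_b = b - a * Hb/(g*T^2) = 1.318320 - 35.413412 * 0.00069857 = 1.293581
db = Hb / gamma_b = 0.77 / 1.293581
db = 0.5952 m

0.5952


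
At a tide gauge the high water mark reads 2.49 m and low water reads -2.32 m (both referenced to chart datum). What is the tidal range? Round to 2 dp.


Tidal range = High water - Low water
Tidal range = 2.49 - (-2.32)
Tidal range = 4.81 m

4.81


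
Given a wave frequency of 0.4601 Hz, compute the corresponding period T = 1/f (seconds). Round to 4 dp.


T = 1 / f
T = 1 / 0.4601
T = 2.1734 s

2.1734


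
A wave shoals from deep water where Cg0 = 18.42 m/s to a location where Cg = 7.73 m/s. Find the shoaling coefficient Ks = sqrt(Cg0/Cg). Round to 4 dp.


Ks = sqrt(Cg0 / Cg)
Ks = sqrt(18.42 / 7.73)
Ks = sqrt(2.3829)
Ks = 1.5437

1.5437


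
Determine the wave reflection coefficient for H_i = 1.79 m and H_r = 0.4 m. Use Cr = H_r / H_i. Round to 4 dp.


Cr = H_r / H_i
Cr = 0.4 / 1.79
Cr = 0.2235

0.2235


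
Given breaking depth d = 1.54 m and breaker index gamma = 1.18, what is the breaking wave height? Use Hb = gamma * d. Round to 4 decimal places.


Hb = gamma * d
Hb = 1.18 * 1.54
Hb = 1.8172 m

1.8172


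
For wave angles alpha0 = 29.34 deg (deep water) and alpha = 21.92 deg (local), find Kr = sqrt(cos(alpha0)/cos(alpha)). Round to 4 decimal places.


Kr = sqrt(cos(alpha0) / cos(alpha))
cos(29.34) = 0.871727
cos(21.92) = 0.927706
Kr = sqrt(0.871727 / 0.927706)
Kr = sqrt(0.939659)
Kr = 0.9694

0.9694


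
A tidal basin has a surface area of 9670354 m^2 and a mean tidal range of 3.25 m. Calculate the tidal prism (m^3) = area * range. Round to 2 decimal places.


Tidal prism = Area * Tidal range
P = 9670354 * 3.25
P = 31428650.50 m^3

31428650.50


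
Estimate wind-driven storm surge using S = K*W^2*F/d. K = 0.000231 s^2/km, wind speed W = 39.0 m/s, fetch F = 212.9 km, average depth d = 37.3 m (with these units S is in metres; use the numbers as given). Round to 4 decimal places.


S = K * W^2 * F / d
W^2 = 39.0^2 = 1521.00
S = 0.000231 * 1521.00 * 212.9 / 37.3
Numerator = 0.000231 * 1521.00 * 212.9 = 74.802628
S = 74.802628 / 37.3 = 2.0054 m

2.0054


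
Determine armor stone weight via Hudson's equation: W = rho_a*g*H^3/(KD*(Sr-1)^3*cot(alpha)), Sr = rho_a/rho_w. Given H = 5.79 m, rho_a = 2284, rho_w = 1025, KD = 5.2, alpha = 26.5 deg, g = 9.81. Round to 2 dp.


Sr = rho_a / rho_w = 2284 / 1025 = 2.228293
(Sr - 1) = 1.228293
(Sr - 1)^3 = 1.853129
cot(26.5) = 1 / tan(26.5) = 1 / 0.498582 = 2.005690
Numerator = 2284 * 9.81 * 5.79^3 = 4349114.0650
Denominator = 5.2 * 1.853129 * 2.005690 = 19.327367
W = 4349114.0650 / 19.327367
W = 225023.62 N

225023.62


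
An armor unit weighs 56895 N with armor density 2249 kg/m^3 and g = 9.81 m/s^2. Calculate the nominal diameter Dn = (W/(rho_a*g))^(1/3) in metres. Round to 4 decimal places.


V = W / (rho_a * g)
V = 56895 / (2249 * 9.81)
V = 56895 / 22062.69
V = 2.578788 m^3
Dn = V^(1/3) = 2.578788^(1/3)
Dn = 1.3713 m

1.3713


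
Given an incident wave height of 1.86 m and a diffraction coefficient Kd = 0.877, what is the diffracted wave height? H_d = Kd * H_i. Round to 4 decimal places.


H_d = Kd * H_i
H_d = 0.877 * 1.86
H_d = 1.6312 m

1.6312


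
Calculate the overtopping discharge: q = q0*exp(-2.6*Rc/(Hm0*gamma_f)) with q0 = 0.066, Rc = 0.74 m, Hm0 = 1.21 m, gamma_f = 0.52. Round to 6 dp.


q = q0 * exp(-2.6 * Rc / (Hm0 * gamma_f))
Exponent = -2.6 * 0.74 / (1.21 * 0.52)
= -2.6 * 0.74 / 0.6292
= -3.057851
exp(-3.057851) = 0.046989
q = 0.066 * 0.046989
q = 0.003101 m^3/s/m

0.003101


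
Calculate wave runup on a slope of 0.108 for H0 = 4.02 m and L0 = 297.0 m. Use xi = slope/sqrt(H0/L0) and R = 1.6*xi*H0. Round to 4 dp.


xi = slope / sqrt(H0/L0)
H0/L0 = 4.02/297.0 = 0.013535
sqrt(0.013535) = 0.116342
xi = 0.108 / 0.116342 = 0.928301
R = 1.6 * xi * H0 = 1.6 * 0.928301 * 4.02
R = 5.9708 m

5.9708


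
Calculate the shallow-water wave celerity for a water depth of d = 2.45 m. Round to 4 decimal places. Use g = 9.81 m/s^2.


Using the shallow-water approximation:
C = sqrt(g * d) = sqrt(9.81 * 2.45)
C = sqrt(24.0345)
C = 4.9025 m/s

4.9025


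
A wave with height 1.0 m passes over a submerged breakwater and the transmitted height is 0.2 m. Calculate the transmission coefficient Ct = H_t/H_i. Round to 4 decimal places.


Ct = H_t / H_i
Ct = 0.2 / 1.0
Ct = 0.2000

0.2000


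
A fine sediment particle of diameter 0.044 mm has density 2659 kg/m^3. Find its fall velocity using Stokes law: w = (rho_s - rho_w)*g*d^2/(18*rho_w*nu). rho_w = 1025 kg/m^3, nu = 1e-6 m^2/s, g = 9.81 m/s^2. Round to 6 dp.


w = (rho_s - rho_w) * g * d^2 / (18 * rho_w * nu)
d = 0.044 mm = 0.000044 m
rho_s - rho_w = 2659 - 1025 = 1634
Numerator = 1634 * 9.81 * (0.000044)^2 = 0.000031033189
Denominator = 18 * 1025 * 1e-6 = 0.018450
w = 0.001682 m/s

0.001682


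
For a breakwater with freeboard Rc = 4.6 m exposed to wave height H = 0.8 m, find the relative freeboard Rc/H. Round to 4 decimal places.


Relative freeboard = Rc / H
= 4.6 / 0.8
= 5.7500

5.7500


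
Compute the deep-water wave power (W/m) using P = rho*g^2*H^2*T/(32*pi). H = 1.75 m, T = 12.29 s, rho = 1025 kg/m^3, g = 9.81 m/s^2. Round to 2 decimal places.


P = rho * g^2 * H^2 * T / (32 * pi)
P = 1025 * 9.81^2 * 1.75^2 * 12.29 / (32 * pi)
P = 1025 * 96.2361 * 3.0625 * 12.29 / 100.53096
P = 36930.91 W/m

36930.91


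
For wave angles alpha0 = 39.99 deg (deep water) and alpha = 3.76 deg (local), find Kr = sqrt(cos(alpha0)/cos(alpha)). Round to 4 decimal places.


Kr = sqrt(cos(alpha0) / cos(alpha))
cos(39.99) = 0.766157
cos(3.76) = 0.997847
Kr = sqrt(0.766157 / 0.997847)
Kr = sqrt(0.767809)
Kr = 0.8762

0.8762


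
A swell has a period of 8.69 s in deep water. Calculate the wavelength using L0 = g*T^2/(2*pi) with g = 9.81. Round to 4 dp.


L0 = g * T^2 / (2 * pi)
L0 = 9.81 * 8.69^2 / (2 * pi)
L0 = 9.81 * 75.5161 / 6.28319
L0 = 740.8129 / 6.28319
L0 = 117.9040 m

117.9040


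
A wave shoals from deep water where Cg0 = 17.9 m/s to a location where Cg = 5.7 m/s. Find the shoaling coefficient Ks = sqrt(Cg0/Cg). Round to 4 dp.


Ks = sqrt(Cg0 / Cg)
Ks = sqrt(17.9 / 5.7)
Ks = sqrt(3.1404)
Ks = 1.7721

1.7721


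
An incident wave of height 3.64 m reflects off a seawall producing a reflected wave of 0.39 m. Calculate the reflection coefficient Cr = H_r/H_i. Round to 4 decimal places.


Cr = H_r / H_i
Cr = 0.39 / 3.64
Cr = 0.1071

0.1071


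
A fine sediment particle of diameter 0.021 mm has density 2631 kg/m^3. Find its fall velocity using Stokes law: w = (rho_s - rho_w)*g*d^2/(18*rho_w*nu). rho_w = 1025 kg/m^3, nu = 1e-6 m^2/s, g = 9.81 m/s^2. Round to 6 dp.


w = (rho_s - rho_w) * g * d^2 / (18 * rho_w * nu)
d = 0.021 mm = 0.000021 m
rho_s - rho_w = 2631 - 1025 = 1606
Numerator = 1606 * 9.81 * (0.000021)^2 = 0.000006947893
Denominator = 18 * 1025 * 1e-6 = 0.018450
w = 0.000377 m/s

0.000377


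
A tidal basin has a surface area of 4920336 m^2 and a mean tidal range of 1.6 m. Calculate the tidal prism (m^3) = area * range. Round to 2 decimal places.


Tidal prism = Area * Tidal range
P = 4920336 * 1.6
P = 7872537.60 m^3

7872537.60


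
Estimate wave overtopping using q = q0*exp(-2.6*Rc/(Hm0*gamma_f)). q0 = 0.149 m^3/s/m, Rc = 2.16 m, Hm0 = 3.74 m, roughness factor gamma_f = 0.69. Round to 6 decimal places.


q = q0 * exp(-2.6 * Rc / (Hm0 * gamma_f))
Exponent = -2.6 * 2.16 / (3.74 * 0.69)
= -2.6 * 2.16 / 2.5806
= -2.176238
exp(-2.176238) = 0.113468
q = 0.149 * 0.113468
q = 0.016907 m^3/s/m

0.016907


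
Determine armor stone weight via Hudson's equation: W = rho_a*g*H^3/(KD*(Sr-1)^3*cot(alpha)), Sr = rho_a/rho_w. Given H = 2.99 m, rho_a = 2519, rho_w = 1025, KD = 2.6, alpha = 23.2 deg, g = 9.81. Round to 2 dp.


Sr = rho_a / rho_w = 2519 / 1025 = 2.457561
(Sr - 1) = 1.457561
(Sr - 1)^3 = 3.096565
cot(23.2) = 1 / tan(23.2) = 1 / 0.428601 = 2.333175
Numerator = 2519 * 9.81 * 2.99^3 = 660557.6702
Denominator = 2.6 * 3.096565 * 2.333175 = 18.784551
W = 660557.6702 / 18.784551
W = 35164.94 N

35164.94


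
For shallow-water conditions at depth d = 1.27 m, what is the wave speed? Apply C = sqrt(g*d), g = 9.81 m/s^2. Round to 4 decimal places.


Using the shallow-water approximation:
C = sqrt(g * d) = sqrt(9.81 * 1.27)
C = sqrt(12.4587)
C = 3.5297 m/s

3.5297


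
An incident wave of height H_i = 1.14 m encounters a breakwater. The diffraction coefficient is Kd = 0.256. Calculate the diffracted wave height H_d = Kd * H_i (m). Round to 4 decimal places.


H_d = Kd * H_i
H_d = 0.256 * 1.14
H_d = 0.2918 m

0.2918


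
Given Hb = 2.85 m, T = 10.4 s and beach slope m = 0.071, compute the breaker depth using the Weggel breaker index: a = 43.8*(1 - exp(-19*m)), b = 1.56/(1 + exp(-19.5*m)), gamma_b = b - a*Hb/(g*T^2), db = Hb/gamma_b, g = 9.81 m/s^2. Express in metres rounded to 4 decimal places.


a = 43.8 * (1 - exp(-19 * m))
exp(-19 * 0.071) = exp(-1.3490) = 0.259500
a = 43.8 * (1 - 0.259500) = 32.433916
b = 1.56 / (1 + exp(-19.5 * m))
exp(-19.5 * 0.071) = exp(-1.3845) = 0.250449
b = 1.56 / (1 + 0.250449) = 1.247552
Hb / (g * T^2) = 2.85 / (9.81 * 10.4^2) = 2.85 / 1061.0496 = 0.00268602
gamma_b = b - a * Hb/(g*T^2) = 1.247552 - 32.433916 * 0.00268602 = 1.160434
db = Hb / gamma_b = 2.85 / 1.160434
db = 2.4560 m

2.4560


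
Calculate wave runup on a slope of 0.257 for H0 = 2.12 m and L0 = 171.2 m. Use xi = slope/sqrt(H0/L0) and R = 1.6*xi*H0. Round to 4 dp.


xi = slope / sqrt(H0/L0)
H0/L0 = 2.12/171.2 = 0.012383
sqrt(0.012383) = 0.111280
xi = 0.257 / 0.111280 = 2.309495
R = 1.6 * xi * H0 = 1.6 * 2.309495 * 2.12
R = 7.8338 m

7.8338


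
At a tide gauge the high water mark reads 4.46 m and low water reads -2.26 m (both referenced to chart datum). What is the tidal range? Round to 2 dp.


Tidal range = High water - Low water
Tidal range = 4.46 - (-2.26)
Tidal range = 6.72 m

6.72


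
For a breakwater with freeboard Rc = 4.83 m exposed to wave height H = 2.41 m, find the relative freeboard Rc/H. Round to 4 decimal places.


Relative freeboard = Rc / H
= 4.83 / 2.41
= 2.0041

2.0041


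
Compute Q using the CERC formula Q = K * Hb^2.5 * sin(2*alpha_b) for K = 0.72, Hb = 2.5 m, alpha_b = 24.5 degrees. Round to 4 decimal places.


Q = K * Hb^2.5 * sin(2 * alpha_b)
Hb^2.5 = 2.5^2.5 = 9.882118
sin(2 * 24.5) = sin(49.0) = 0.754710
Q = 0.72 * 9.882118 * 0.754710
Q = 5.3699 m^3/s

5.3699


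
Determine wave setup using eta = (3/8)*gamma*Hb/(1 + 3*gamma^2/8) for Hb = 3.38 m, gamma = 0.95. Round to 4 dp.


eta = (3/8) * gamma * Hb / (1 + 3*gamma^2/8)
Numerator = (3/8) * 0.95 * 3.38 = 1.204125
Denominator = 1 + 3*0.95^2/8 = 1 + 0.338438 = 1.338438
eta = 1.204125 / 1.338438
eta = 0.8996 m

0.8996


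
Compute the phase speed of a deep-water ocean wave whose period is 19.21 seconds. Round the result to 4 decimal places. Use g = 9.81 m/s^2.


We use the deep-water celerity formula:
C = g * T / (2 * pi)
C = 9.81 * 19.21 / (2 * 3.14159...)
C = 188.450100 / 6.283185
C = 29.9928 m/s

29.9928


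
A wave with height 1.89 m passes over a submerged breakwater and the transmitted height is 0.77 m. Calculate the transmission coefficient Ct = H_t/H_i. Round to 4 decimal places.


Ct = H_t / H_i
Ct = 0.77 / 1.89
Ct = 0.4074

0.4074


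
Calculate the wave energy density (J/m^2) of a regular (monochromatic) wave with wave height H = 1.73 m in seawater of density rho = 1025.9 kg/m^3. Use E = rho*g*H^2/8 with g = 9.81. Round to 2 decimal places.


E = (1/8) * rho * g * H^2
E = (1/8) * 1025.9 * 9.81 * 1.73^2
E = 0.125 * 1025.9 * 9.81 * 2.9929
E = 3765.10 J/m^2

3765.10


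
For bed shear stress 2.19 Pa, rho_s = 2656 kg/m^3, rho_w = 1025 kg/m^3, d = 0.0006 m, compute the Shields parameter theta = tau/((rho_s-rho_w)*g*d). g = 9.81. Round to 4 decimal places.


theta = tau / ((rho_s - rho_w) * g * d)
rho_s - rho_w = 2656 - 1025 = 1631
Denominator = 1631 * 9.81 * 0.0006 = 9.600066
theta = 2.19 / 9.600066
theta = 0.2281

0.2281


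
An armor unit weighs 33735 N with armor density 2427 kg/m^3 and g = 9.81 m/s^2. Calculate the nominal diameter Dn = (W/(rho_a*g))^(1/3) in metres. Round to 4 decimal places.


V = W / (rho_a * g)
V = 33735 / (2427 * 9.81)
V = 33735 / 23808.87
V = 1.416909 m^3
Dn = V^(1/3) = 1.416909^(1/3)
Dn = 1.1232 m

1.1232


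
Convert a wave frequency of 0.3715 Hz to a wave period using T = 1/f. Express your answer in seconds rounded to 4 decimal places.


T = 1 / f
T = 1 / 0.3715
T = 2.6918 s

2.6918


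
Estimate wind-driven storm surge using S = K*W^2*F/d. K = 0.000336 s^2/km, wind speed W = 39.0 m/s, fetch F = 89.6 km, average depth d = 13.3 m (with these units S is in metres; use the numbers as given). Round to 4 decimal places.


S = K * W^2 * F / d
W^2 = 39.0^2 = 1521.00
S = 0.000336 * 1521.00 * 89.6 / 13.3
Numerator = 0.000336 * 1521.00 * 89.6 = 45.790618
S = 45.790618 / 13.3 = 3.4429 m

3.4429


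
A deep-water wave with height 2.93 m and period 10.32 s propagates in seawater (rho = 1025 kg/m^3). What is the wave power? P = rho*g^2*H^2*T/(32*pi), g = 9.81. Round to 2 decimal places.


P = rho * g^2 * H^2 * T / (32 * pi)
P = 1025 * 9.81^2 * 2.93^2 * 10.32 / (32 * pi)
P = 1025 * 96.2361 * 8.5849 * 10.32 / 100.53096
P = 86931.46 W/m

86931.46


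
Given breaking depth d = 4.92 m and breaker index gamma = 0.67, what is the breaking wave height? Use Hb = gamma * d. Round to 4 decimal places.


Hb = gamma * d
Hb = 0.67 * 4.92
Hb = 3.2964 m

3.2964


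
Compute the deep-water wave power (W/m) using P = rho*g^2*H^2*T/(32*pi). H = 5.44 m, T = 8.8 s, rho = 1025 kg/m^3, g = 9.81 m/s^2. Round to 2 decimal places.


P = rho * g^2 * H^2 * T / (32 * pi)
P = 1025 * 9.81^2 * 5.44^2 * 8.8 / (32 * pi)
P = 1025 * 96.2361 * 29.5936 * 8.8 / 100.53096
P = 255530.36 W/m

255530.36


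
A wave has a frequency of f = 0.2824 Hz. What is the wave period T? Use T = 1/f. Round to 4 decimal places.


T = 1 / f
T = 1 / 0.2824
T = 3.5411 s

3.5411


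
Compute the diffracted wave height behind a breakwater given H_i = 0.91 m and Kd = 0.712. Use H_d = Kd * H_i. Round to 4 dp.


H_d = Kd * H_i
H_d = 0.712 * 0.91
H_d = 0.6479 m

0.6479


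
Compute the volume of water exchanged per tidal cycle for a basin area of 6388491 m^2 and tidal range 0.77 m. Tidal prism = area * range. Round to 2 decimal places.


Tidal prism = Area * Tidal range
P = 6388491 * 0.77
P = 4919138.07 m^3

4919138.07


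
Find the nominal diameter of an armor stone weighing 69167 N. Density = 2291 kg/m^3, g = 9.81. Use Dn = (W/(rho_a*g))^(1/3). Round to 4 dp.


V = W / (rho_a * g)
V = 69167 / (2291 * 9.81)
V = 69167 / 22474.71
V = 3.077548 m^3
Dn = V^(1/3) = 3.077548^(1/3)
Dn = 1.4546 m

1.4546


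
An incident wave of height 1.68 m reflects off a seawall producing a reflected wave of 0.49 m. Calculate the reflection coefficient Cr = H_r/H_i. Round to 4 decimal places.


Cr = H_r / H_i
Cr = 0.49 / 1.68
Cr = 0.2917

0.2917


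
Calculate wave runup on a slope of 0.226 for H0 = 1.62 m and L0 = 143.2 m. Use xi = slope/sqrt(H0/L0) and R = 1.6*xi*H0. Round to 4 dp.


xi = slope / sqrt(H0/L0)
H0/L0 = 1.62/143.2 = 0.011313
sqrt(0.011313) = 0.106362
xi = 0.226 / 0.106362 = 2.124821
R = 1.6 * xi * H0 = 1.6 * 2.124821 * 1.62
R = 5.5075 m

5.5075


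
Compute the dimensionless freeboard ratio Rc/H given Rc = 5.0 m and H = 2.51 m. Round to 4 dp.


Relative freeboard = Rc / H
= 5.0 / 2.51
= 1.9920

1.9920


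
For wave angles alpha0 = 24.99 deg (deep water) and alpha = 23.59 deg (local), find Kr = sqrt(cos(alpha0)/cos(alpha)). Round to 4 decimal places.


Kr = sqrt(cos(alpha0) / cos(alpha))
cos(24.99) = 0.906382
cos(23.59) = 0.916433
Kr = sqrt(0.906382 / 0.916433)
Kr = sqrt(0.989032)
Kr = 0.9945

0.9945


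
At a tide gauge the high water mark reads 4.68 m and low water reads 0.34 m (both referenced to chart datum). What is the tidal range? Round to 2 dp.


Tidal range = High water - Low water
Tidal range = 4.68 - (0.34)
Tidal range = 4.34 m

4.34


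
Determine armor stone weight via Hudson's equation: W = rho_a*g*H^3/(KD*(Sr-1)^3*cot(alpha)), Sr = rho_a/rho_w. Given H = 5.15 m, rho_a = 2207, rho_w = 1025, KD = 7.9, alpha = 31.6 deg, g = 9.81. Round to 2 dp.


Sr = rho_a / rho_w = 2207 / 1025 = 2.153171
(Sr - 1) = 1.153171
(Sr - 1)^3 = 1.533490
cot(31.6) = 1 / tan(31.6) = 1 / 0.615204 = 1.625477
Numerator = 2207 * 9.81 * 5.15^3 = 2957283.9596
Denominator = 7.9 * 1.533490 * 1.625477 = 19.691949
W = 2957283.9596 / 19.691949
W = 150177.31 N

150177.31


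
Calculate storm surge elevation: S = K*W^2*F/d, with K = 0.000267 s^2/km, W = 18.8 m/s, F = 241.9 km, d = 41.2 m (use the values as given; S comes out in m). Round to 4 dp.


S = K * W^2 * F / d
W^2 = 18.8^2 = 353.44
S = 0.000267 * 353.44 * 241.9 / 41.2
Numerator = 0.000267 * 353.44 * 241.9 = 22.827735
S = 22.827735 / 41.2 = 0.5541 m

0.5541


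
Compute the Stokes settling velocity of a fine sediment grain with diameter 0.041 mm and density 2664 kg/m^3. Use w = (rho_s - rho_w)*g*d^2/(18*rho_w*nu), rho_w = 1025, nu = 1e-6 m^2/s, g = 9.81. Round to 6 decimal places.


w = (rho_s - rho_w) * g * d^2 / (18 * rho_w * nu)
d = 0.041 mm = 0.000041 m
rho_s - rho_w = 2664 - 1025 = 1639
Numerator = 1639 * 9.81 * (0.000041)^2 = 0.000027028110
Denominator = 18 * 1025 * 1e-6 = 0.018450
w = 0.001465 m/s

0.001465


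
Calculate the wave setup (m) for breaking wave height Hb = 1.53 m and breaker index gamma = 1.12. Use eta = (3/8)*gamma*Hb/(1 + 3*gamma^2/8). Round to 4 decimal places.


eta = (3/8) * gamma * Hb / (1 + 3*gamma^2/8)
Numerator = (3/8) * 1.12 * 1.53 = 0.642600
Denominator = 1 + 3*1.12^2/8 = 1 + 0.470400 = 1.470400
eta = 0.642600 / 1.470400
eta = 0.4370 m

0.4370


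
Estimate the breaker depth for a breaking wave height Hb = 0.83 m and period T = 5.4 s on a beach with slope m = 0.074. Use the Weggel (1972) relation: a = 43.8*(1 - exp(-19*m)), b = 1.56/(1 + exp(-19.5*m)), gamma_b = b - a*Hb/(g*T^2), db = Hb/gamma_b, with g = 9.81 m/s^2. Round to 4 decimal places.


a = 43.8 * (1 - exp(-19 * m))
exp(-19 * 0.074) = exp(-1.4060) = 0.245122
a = 43.8 * (1 - 0.245122) = 33.063665
b = 1.56 / (1 + exp(-19.5 * m))
exp(-19.5 * 0.074) = exp(-1.4430) = 0.236218
b = 1.56 / (1 + 0.236218) = 1.261913
Hb / (g * T^2) = 0.83 / (9.81 * 5.4^2) = 0.83 / 286.0596 = 0.00290149
gamma_b = b - a * Hb/(g*T^2) = 1.261913 - 33.063665 * 0.00290149 = 1.165979
db = Hb / gamma_b = 0.83 / 1.165979
db = 0.7118 m

0.7118


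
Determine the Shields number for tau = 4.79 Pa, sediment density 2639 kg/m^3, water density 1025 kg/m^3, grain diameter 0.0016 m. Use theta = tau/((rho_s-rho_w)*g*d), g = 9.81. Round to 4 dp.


theta = tau / ((rho_s - rho_w) * g * d)
rho_s - rho_w = 2639 - 1025 = 1614
Denominator = 1614 * 9.81 * 0.0016 = 25.333344
theta = 4.79 / 25.333344
theta = 0.1891

0.1891


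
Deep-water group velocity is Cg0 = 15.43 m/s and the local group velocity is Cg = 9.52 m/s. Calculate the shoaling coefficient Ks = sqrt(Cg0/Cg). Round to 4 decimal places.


Ks = sqrt(Cg0 / Cg)
Ks = sqrt(15.43 / 9.52)
Ks = sqrt(1.6208)
Ks = 1.2731

1.2731


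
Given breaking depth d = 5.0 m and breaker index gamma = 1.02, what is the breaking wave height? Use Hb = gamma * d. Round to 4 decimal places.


Hb = gamma * d
Hb = 1.02 * 5.0
Hb = 5.1000 m

5.1000


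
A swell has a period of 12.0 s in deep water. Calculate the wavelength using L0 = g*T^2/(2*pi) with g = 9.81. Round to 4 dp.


L0 = g * T^2 / (2 * pi)
L0 = 9.81 * 12.0^2 / (2 * pi)
L0 = 9.81 * 144.0000 / 6.28319
L0 = 1412.6400 / 6.28319
L0 = 224.8286 m

224.8286


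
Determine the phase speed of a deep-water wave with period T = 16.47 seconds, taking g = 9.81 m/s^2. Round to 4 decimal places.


We use the deep-water celerity formula:
C = g * T / (2 * pi)
C = 9.81 * 16.47 / (2 * 3.14159...)
C = 161.570700 / 6.283185
C = 25.7148 m/s

25.7148


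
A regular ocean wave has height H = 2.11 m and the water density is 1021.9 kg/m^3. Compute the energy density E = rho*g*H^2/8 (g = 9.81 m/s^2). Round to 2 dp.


E = (1/8) * rho * g * H^2
E = (1/8) * 1021.9 * 9.81 * 2.11^2
E = 0.125 * 1021.9 * 9.81 * 4.4521
E = 5578.95 J/m^2

5578.95


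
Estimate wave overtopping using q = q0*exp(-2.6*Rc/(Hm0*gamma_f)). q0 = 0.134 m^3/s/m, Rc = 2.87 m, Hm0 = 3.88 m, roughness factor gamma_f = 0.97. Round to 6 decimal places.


q = q0 * exp(-2.6 * Rc / (Hm0 * gamma_f))
Exponent = -2.6 * 2.87 / (3.88 * 0.97)
= -2.6 * 2.87 / 3.7636
= -1.982676
exp(-1.982676) = 0.137700
q = 0.134 * 0.137700
q = 0.018452 m^3/s/m

0.018452


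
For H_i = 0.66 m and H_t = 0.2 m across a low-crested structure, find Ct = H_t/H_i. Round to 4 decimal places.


Ct = H_t / H_i
Ct = 0.2 / 0.66
Ct = 0.3030

0.3030


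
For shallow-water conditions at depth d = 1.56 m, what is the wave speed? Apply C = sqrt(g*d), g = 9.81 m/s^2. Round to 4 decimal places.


Using the shallow-water approximation:
C = sqrt(g * d) = sqrt(9.81 * 1.56)
C = sqrt(15.3036)
C = 3.9120 m/s

3.9120


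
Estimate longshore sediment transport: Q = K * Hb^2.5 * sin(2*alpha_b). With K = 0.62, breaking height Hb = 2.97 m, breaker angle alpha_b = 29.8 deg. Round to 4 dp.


Q = K * Hb^2.5 * sin(2 * alpha_b)
Hb^2.5 = 2.97^2.5 = 15.201664
sin(2 * 29.8) = sin(59.6) = 0.862514
Q = 0.62 * 15.201664 * 0.862514
Q = 8.1292 m^3/s

8.1292


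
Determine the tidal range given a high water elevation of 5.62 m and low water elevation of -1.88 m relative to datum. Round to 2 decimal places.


Tidal range = High water - Low water
Tidal range = 5.62 - (-1.88)
Tidal range = 7.50 m

7.50


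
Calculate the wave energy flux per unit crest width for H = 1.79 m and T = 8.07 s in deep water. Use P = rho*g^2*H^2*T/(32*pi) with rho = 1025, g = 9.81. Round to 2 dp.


P = rho * g^2 * H^2 * T / (32 * pi)
P = 1025 * 9.81^2 * 1.79^2 * 8.07 / (32 * pi)
P = 1025 * 96.2361 * 3.2041 * 8.07 / 100.53096
P = 25371.24 W/m

25371.24


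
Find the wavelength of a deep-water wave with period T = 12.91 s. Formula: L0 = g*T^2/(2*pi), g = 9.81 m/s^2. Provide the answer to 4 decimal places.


L0 = g * T^2 / (2 * pi)
L0 = 9.81 * 12.91^2 / (2 * pi)
L0 = 9.81 * 166.6681 / 6.28319
L0 = 1635.0141 / 6.28319
L0 = 260.2206 m

260.2206


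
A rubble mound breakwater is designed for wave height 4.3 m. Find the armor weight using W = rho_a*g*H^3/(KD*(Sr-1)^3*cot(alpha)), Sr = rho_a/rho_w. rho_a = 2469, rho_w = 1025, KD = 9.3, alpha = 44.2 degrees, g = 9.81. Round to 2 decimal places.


Sr = rho_a / rho_w = 2469 / 1025 = 2.408780
(Sr - 1) = 1.408780
(Sr - 1)^3 = 2.795954
cot(44.2) = 1 / tan(44.2) = 1 / 0.972458 = 1.028323
Numerator = 2469 * 9.81 * 4.3^3 = 1925730.3012
Denominator = 9.3 * 2.795954 * 1.028323 = 26.738824
W = 1925730.3012 / 26.738824
W = 72020.01 N

72020.01


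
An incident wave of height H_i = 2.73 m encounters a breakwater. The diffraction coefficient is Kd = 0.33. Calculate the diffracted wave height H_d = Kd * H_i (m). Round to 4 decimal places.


H_d = Kd * H_i
H_d = 0.33 * 2.73
H_d = 0.9009 m

0.9009


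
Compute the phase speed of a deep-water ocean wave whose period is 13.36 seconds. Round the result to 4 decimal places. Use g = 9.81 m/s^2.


We use the deep-water celerity formula:
C = g * T / (2 * pi)
C = 9.81 * 13.36 / (2 * 3.14159...)
C = 131.061600 / 6.283185
C = 20.8591 m/s

20.8591


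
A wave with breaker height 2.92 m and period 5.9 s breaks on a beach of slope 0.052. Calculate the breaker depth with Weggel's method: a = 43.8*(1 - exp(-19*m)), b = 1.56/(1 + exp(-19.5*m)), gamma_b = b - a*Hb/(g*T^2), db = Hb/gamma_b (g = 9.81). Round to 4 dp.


a = 43.8 * (1 - exp(-19 * m))
exp(-19 * 0.052) = exp(-0.9880) = 0.372321
a = 43.8 * (1 - 0.372321) = 27.492358
b = 1.56 / (1 + exp(-19.5 * m))
exp(-19.5 * 0.052) = exp(-1.0140) = 0.362765
b = 1.56 / (1 + 0.362765) = 1.144731
Hb / (g * T^2) = 2.92 / (9.81 * 5.9^2) = 2.92 / 341.4861 = 0.00855086
gamma_b = b - a * Hb/(g*T^2) = 1.144731 - 27.492358 * 0.00855086 = 0.909648
db = Hb / gamma_b = 2.92 / 0.909648
db = 3.2100 m

3.2100


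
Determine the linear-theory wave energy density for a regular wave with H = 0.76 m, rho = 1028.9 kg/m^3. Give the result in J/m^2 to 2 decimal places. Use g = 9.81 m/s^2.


E = (1/8) * rho * g * H^2
E = (1/8) * 1028.9 * 9.81 * 0.76^2
E = 0.125 * 1028.9 * 9.81 * 0.5776
E = 728.75 J/m^2

728.75


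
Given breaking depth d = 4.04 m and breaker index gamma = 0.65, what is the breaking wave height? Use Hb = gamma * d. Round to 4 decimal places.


Hb = gamma * d
Hb = 0.65 * 4.04
Hb = 2.6260 m

2.6260


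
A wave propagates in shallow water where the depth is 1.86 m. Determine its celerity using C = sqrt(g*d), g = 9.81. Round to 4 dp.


Using the shallow-water approximation:
C = sqrt(g * d) = sqrt(9.81 * 1.86)
C = sqrt(18.2466)
C = 4.2716 m/s

4.2716


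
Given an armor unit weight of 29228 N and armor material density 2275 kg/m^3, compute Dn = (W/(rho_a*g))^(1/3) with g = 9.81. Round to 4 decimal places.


V = W / (rho_a * g)
V = 29228 / (2275 * 9.81)
V = 29228 / 22317.75
V = 1.309630 m^3
Dn = V^(1/3) = 1.309630^(1/3)
Dn = 1.0941 m

1.0941


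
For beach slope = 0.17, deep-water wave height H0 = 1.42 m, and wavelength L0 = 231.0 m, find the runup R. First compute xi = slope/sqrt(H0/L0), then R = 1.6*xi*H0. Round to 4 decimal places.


xi = slope / sqrt(H0/L0)
H0/L0 = 1.42/231.0 = 0.006147
sqrt(0.006147) = 0.078404
xi = 0.17 / 0.078404 = 2.168257
R = 1.6 * xi * H0 = 1.6 * 2.168257 * 1.42
R = 4.9263 m

4.9263


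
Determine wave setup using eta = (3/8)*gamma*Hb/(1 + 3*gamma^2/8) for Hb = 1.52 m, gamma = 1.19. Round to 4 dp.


eta = (3/8) * gamma * Hb / (1 + 3*gamma^2/8)
Numerator = (3/8) * 1.19 * 1.52 = 0.678300
Denominator = 1 + 3*1.19^2/8 = 1 + 0.531038 = 1.531038
eta = 0.678300 / 1.531038
eta = 0.4430 m

0.4430


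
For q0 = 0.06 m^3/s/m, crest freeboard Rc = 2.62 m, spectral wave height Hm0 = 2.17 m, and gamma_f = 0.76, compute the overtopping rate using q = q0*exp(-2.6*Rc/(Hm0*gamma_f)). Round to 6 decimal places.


q = q0 * exp(-2.6 * Rc / (Hm0 * gamma_f))
Exponent = -2.6 * 2.62 / (2.17 * 0.76)
= -2.6 * 2.62 / 1.6492
= -4.130488
exp(-4.130488) = 0.016075
q = 0.06 * 0.016075
q = 0.000965 m^3/s/m

0.000965


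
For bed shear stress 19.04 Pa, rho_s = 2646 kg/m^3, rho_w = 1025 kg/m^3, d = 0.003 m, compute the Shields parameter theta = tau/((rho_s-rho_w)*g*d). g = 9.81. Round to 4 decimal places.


theta = tau / ((rho_s - rho_w) * g * d)
rho_s - rho_w = 2646 - 1025 = 1621
Denominator = 1621 * 9.81 * 0.003 = 47.706030
theta = 19.04 / 47.706030
theta = 0.3991

0.3991


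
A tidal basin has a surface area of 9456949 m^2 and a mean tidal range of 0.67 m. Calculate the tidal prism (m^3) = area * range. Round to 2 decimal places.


Tidal prism = Area * Tidal range
P = 9456949 * 0.67
P = 6336155.83 m^3

6336155.83


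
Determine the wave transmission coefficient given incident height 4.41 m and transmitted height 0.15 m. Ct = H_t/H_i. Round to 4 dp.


Ct = H_t / H_i
Ct = 0.15 / 4.41
Ct = 0.0340

0.0340


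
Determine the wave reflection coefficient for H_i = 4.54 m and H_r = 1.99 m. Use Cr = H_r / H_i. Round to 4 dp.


Cr = H_r / H_i
Cr = 1.99 / 4.54
Cr = 0.4383

0.4383


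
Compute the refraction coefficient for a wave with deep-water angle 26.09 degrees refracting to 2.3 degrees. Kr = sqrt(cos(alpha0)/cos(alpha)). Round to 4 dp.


Kr = sqrt(cos(alpha0) / cos(alpha))
cos(26.09) = 0.898104
cos(2.3) = 0.999194
Kr = sqrt(0.898104 / 0.999194)
Kr = sqrt(0.898828)
Kr = 0.9481

0.9481


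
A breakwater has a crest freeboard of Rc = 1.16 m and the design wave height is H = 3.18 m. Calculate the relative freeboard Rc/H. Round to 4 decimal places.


Relative freeboard = Rc / H
= 1.16 / 3.18
= 0.3648

0.3648


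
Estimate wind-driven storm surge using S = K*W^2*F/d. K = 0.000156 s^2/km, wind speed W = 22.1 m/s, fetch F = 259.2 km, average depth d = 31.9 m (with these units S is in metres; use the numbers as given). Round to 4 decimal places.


S = K * W^2 * F / d
W^2 = 22.1^2 = 488.41
S = 0.000156 * 488.41 * 259.2 / 31.9
Numerator = 0.000156 * 488.41 * 259.2 = 19.748956
S = 19.748956 / 31.9 = 0.6191 m

0.6191


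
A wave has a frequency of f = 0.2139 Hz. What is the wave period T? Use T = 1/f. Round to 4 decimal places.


T = 1 / f
T = 1 / 0.2139
T = 4.6751 s

4.6751


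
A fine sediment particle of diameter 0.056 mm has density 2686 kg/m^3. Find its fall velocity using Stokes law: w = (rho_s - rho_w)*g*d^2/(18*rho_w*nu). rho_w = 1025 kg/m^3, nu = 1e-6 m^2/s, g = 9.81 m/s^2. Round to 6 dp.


w = (rho_s - rho_w) * g * d^2 / (18 * rho_w * nu)
d = 0.056 mm = 0.000056 m
rho_s - rho_w = 2686 - 1025 = 1661
Numerator = 1661 * 9.81 * (0.000056)^2 = 0.000051099270
Denominator = 18 * 1025 * 1e-6 = 0.018450
w = 0.002770 m/s

0.002770


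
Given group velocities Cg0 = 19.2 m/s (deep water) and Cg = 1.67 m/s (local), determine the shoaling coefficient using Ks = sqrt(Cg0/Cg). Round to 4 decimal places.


Ks = sqrt(Cg0 / Cg)
Ks = sqrt(19.2 / 1.67)
Ks = sqrt(11.4970)
Ks = 3.3907

3.3907


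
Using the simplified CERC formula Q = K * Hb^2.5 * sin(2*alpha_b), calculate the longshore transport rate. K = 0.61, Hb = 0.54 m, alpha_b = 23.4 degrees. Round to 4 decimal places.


Q = K * Hb^2.5 * sin(2 * alpha_b)
Hb^2.5 = 0.54^2.5 = 0.214281
sin(2 * 23.4) = sin(46.8) = 0.728969
Q = 0.61 * 0.214281 * 0.728969
Q = 0.0953 m^3/s

0.0953


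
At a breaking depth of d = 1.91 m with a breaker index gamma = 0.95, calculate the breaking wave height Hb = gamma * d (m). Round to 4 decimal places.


Hb = gamma * d
Hb = 0.95 * 1.91
Hb = 1.8145 m

1.8145


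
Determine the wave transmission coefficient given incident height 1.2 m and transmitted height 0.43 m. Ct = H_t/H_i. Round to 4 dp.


Ct = H_t / H_i
Ct = 0.43 / 1.2
Ct = 0.3583

0.3583


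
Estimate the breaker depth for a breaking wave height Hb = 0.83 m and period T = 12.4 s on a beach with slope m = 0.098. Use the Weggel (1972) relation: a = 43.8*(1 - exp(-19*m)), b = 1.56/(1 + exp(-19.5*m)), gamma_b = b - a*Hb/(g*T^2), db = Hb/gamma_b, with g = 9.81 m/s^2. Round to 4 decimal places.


a = 43.8 * (1 - exp(-19 * m))
exp(-19 * 0.098) = exp(-1.8620) = 0.155362
a = 43.8 * (1 - 0.155362) = 36.995162
b = 1.56 / (1 + exp(-19.5 * m))
exp(-19.5 * 0.098) = exp(-1.9110) = 0.147932
b = 1.56 / (1 + 0.147932) = 1.358965
Hb / (g * T^2) = 0.83 / (9.81 * 12.4^2) = 0.83 / 1508.3856 = 0.00055026
gamma_b = b - a * Hb/(g*T^2) = 1.358965 - 36.995162 * 0.00055026 = 1.338608
db = Hb / gamma_b = 0.83 / 1.338608
db = 0.6200 m

0.6200


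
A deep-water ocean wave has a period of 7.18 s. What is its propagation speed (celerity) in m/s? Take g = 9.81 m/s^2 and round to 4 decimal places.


We use the deep-water celerity formula:
C = g * T / (2 * pi)
C = 9.81 * 7.18 / (2 * 3.14159...)
C = 70.435800 / 6.283185
C = 11.2102 m/s

11.2102


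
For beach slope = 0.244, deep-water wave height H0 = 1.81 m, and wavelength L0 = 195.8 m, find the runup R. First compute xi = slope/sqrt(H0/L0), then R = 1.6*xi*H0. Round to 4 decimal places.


xi = slope / sqrt(H0/L0)
H0/L0 = 1.81/195.8 = 0.009244
sqrt(0.009244) = 0.096146
xi = 0.244 / 0.096146 = 2.537797
R = 1.6 * xi * H0 = 1.6 * 2.537797 * 1.81
R = 7.3495 m

7.3495


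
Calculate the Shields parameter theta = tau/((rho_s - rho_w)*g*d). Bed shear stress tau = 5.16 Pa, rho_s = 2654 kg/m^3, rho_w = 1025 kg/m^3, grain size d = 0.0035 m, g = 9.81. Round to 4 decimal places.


theta = tau / ((rho_s - rho_w) * g * d)
rho_s - rho_w = 2654 - 1025 = 1629
Denominator = 1629 * 9.81 * 0.0035 = 55.931715
theta = 5.16 / 55.931715
theta = 0.0923

0.0923


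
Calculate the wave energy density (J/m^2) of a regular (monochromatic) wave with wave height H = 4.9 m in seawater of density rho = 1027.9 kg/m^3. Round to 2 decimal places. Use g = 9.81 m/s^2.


E = (1/8) * rho * g * H^2
E = (1/8) * 1027.9 * 9.81 * 4.9^2
E = 0.125 * 1027.9 * 9.81 * 24.0100
E = 30263.70 J/m^2

30263.70


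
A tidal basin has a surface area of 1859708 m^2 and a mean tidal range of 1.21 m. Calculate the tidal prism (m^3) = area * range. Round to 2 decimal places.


Tidal prism = Area * Tidal range
P = 1859708 * 1.21
P = 2250246.68 m^3

2250246.68


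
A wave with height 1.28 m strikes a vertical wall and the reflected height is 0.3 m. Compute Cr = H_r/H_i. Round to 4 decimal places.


Cr = H_r / H_i
Cr = 0.3 / 1.28
Cr = 0.2344

0.2344


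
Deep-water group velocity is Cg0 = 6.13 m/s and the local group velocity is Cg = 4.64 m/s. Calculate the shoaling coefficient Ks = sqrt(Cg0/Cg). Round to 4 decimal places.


Ks = sqrt(Cg0 / Cg)
Ks = sqrt(6.13 / 4.64)
Ks = sqrt(1.3211)
Ks = 1.1494

1.1494


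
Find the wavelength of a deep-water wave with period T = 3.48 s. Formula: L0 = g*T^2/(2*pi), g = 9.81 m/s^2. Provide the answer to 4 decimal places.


L0 = g * T^2 / (2 * pi)
L0 = 9.81 * 3.48^2 / (2 * pi)
L0 = 9.81 * 12.1104 / 6.28319
L0 = 118.8030 / 6.28319
L0 = 18.9081 m

18.9081


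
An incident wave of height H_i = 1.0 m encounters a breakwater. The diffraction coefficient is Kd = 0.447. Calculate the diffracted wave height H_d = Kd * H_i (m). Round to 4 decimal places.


H_d = Kd * H_i
H_d = 0.447 * 1.0
H_d = 0.4470 m

0.4470


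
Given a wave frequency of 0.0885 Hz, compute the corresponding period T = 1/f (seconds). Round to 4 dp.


T = 1 / f
T = 1 / 0.0885
T = 11.2994 s

11.2994


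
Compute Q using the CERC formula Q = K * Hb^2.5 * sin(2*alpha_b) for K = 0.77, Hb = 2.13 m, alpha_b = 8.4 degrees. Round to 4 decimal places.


Q = K * Hb^2.5 * sin(2 * alpha_b)
Hb^2.5 = 2.13^2.5 = 6.621388
sin(2 * 8.4) = sin(16.8) = 0.289032
Q = 0.77 * 6.621388 * 0.289032
Q = 1.4736 m^3/s

1.4736


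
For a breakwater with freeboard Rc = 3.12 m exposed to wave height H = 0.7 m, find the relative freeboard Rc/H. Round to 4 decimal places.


Relative freeboard = Rc / H
= 3.12 / 0.7
= 4.4571

4.4571


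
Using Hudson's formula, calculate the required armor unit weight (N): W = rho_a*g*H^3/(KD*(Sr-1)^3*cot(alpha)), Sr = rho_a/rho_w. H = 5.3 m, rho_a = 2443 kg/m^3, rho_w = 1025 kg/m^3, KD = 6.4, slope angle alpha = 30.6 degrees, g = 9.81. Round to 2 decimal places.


Sr = rho_a / rho_w = 2443 / 1025 = 2.383415
(Sr - 1) = 1.383415
(Sr - 1)^3 = 2.647629
cot(30.6) = 1 / tan(30.6) = 1 / 0.591398 = 1.690908
Numerator = 2443 * 9.81 * 5.3^3 = 3567960.8729
Denominator = 6.4 * 2.647629 * 1.690908 = 28.652133
W = 3567960.8729 / 28.652133
W = 124526.88 N

124526.88


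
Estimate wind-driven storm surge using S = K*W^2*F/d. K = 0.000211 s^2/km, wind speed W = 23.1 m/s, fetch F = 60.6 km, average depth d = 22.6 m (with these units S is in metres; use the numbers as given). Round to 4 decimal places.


S = K * W^2 * F / d
W^2 = 23.1^2 = 533.61
S = 0.000211 * 533.61 * 60.6 / 22.6
Numerator = 0.000211 * 533.61 * 60.6 = 6.823058
S = 6.823058 / 22.6 = 0.3019 m

0.3019


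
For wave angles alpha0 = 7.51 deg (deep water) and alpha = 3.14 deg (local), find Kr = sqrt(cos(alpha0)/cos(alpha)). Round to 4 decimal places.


Kr = sqrt(cos(alpha0) / cos(alpha))
cos(7.51) = 0.991422
cos(3.14) = 0.998499
Kr = sqrt(0.991422 / 0.998499)
Kr = sqrt(0.992913)
Kr = 0.9965

0.9965


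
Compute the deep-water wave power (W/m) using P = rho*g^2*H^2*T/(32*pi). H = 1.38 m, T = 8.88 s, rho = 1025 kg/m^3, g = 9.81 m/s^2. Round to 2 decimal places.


P = rho * g^2 * H^2 * T / (32 * pi)
P = 1025 * 9.81^2 * 1.38^2 * 8.88 / (32 * pi)
P = 1025 * 96.2361 * 1.9044 * 8.88 / 100.53096
P = 16593.32 W/m

16593.32


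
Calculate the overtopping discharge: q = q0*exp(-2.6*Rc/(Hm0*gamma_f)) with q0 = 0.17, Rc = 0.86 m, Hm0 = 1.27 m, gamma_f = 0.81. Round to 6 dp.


q = q0 * exp(-2.6 * Rc / (Hm0 * gamma_f))
Exponent = -2.6 * 0.86 / (1.27 * 0.81)
= -2.6 * 0.86 / 1.0287
= -2.173617
exp(-2.173617) = 0.113765
q = 0.17 * 0.113765
q = 0.019340 m^3/s/m

0.019340


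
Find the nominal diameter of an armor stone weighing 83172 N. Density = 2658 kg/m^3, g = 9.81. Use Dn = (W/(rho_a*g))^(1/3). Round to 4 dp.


V = W / (rho_a * g)
V = 83172 / (2658 * 9.81)
V = 83172 / 26074.98
V = 3.189724 m^3
Dn = V^(1/3) = 3.189724^(1/3)
Dn = 1.4720 m

1.4720


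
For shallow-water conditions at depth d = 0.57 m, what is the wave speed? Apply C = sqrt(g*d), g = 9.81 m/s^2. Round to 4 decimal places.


Using the shallow-water approximation:
C = sqrt(g * d) = sqrt(9.81 * 0.57)
C = sqrt(5.5917)
C = 2.3647 m/s

2.3647


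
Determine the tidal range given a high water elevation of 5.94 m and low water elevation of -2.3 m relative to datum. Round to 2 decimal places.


Tidal range = High water - Low water
Tidal range = 5.94 - (-2.3)
Tidal range = 8.24 m

8.24


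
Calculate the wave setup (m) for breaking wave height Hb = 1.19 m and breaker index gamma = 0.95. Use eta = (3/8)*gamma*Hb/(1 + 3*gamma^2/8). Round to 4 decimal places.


eta = (3/8) * gamma * Hb / (1 + 3*gamma^2/8)
Numerator = (3/8) * 0.95 * 1.19 = 0.423937
Denominator = 1 + 3*0.95^2/8 = 1 + 0.338438 = 1.338438
eta = 0.423937 / 1.338438
eta = 0.3167 m

0.3167


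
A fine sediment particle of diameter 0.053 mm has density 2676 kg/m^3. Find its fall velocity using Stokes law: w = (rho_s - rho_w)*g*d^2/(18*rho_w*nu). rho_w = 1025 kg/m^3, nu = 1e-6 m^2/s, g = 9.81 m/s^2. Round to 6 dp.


w = (rho_s - rho_w) * g * d^2 / (18 * rho_w * nu)
d = 0.053 mm = 0.000053 m
rho_s - rho_w = 2676 - 1025 = 1651
Numerator = 1651 * 9.81 * (0.000053)^2 = 0.000045495435
Denominator = 18 * 1025 * 1e-6 = 0.018450
w = 0.002466 m/s

0.002466
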